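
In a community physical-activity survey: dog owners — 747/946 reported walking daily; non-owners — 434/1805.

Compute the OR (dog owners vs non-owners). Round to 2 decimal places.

OR = (747 × 1371) / (199 × 434) = 1024137/86366 ≈ 11.86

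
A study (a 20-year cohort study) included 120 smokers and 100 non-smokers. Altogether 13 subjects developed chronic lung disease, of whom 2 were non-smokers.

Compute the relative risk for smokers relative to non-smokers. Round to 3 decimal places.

4.583

smokers with the outcome: 13 − 2 = 11
smokers without the outcome: 120 − 11 = 109
non-smokers without the outcome: 100 − 2 = 98
risk, smokers = 11/120 = 0.09167
risk, non-smokers = 2/100 = 0.02000
RR = 0.09167 / 0.02000 = 4.583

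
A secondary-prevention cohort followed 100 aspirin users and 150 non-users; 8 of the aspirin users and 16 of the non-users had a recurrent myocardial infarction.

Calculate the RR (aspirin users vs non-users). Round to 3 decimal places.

risk, aspirin users = 8/100 = 0.0800
risk, non-users = 16/150 = 0.1067
RR = 0.0800 / 0.1067 = 0.750

RR ≈ 0.750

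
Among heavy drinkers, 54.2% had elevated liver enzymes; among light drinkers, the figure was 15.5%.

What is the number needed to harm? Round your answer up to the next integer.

NNH: 3

absolute risk difference = 0.387000
1 / 0.387000 = 2.584 → round up → 3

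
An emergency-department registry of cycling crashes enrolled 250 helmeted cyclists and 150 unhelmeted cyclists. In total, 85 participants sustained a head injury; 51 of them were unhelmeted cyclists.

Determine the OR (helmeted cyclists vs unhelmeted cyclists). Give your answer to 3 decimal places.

0.306

helmeted cyclists with the outcome: 85 − 51 = 34
helmeted cyclists without the outcome: 250 − 34 = 216
unhelmeted cyclists without the outcome: 150 − 51 = 99
OR = (34 × 99) / (216 × 51) = 3366/11016 ≈ 0.306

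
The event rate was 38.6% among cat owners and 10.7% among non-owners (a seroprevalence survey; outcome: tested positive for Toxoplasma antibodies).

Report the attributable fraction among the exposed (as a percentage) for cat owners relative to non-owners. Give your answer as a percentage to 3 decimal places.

AR% = (0.3860 − 0.1070) / 0.3860 = 0.7228 → 72.280%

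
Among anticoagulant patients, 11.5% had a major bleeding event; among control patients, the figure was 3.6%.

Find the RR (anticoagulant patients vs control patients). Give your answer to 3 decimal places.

RR = 0.11500 / 0.03600 = 3.194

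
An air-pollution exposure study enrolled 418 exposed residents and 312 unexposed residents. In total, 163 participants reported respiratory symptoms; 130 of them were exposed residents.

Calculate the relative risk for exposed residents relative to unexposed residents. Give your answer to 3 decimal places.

exposed residents without the outcome: 418 − 130 = 288
unexposed residents with the outcome: 163 − 130 = 33
unexposed residents without the outcome: 312 − 33 = 279
risk, exposed residents = 130/418 = 0.3110
risk, unexposed residents = 33/312 = 0.1058
RR = 0.3110 / 0.1058 = 2.940

2.940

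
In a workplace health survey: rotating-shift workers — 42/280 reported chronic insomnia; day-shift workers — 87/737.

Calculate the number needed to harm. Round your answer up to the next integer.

NNH ≈ 32

risk, rotating-shift workers = 42/280 = 0.150000
risk, day-shift workers = 87/737 = 0.118046
absolute risk difference = 0.031954
1 / 0.031954 = 31.295 → round up → 32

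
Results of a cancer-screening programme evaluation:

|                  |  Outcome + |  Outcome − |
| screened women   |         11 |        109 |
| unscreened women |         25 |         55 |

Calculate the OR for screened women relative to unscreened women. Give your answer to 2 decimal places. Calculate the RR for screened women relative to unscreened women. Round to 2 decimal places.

odds, screened women = 11/109 = 0.1009
odds, unscreened women = 25/55 = 0.4545
OR = 0.1009 / 0.4545 = 0.22
risk, screened women = 11/120 = 0.0917
risk, unscreened women = 25/80 = 0.3125
RR = 0.0917 / 0.3125 = 0.29

OR = 0.22; RR = 0.29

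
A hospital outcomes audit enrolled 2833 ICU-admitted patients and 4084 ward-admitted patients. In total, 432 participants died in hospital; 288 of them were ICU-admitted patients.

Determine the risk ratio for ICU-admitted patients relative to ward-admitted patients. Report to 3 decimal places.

2.883

ICU-admitted patients without the outcome: 2833 − 288 = 2545
ward-admitted patients with the outcome: 432 − 288 = 144
ward-admitted patients without the outcome: 4084 − 144 = 3940
risk, ICU-admitted patients = 288/2833 = 0.10166
risk, ward-admitted patients = 144/4084 = 0.03526
RR = 0.10166 / 0.03526 = 2.883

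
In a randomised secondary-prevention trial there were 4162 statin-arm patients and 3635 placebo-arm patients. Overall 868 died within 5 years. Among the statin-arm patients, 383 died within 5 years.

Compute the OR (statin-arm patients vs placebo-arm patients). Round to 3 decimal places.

statin-arm patients without the outcome: 4162 − 383 = 3779
placebo-arm patients with the outcome: 868 − 383 = 485
placebo-arm patients without the outcome: 3635 − 485 = 3150
odds, statin-arm patients = 383/3779 = 0.1013
odds, placebo-arm patients = 485/3150 = 0.1540
OR = 0.1013 / 0.1540 = 0.658

OR = 0.658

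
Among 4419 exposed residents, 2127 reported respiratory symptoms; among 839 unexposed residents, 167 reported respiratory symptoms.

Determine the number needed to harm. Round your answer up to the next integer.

risk, exposed residents = 2127/4419 = 0.481331
risk, unexposed residents = 167/839 = 0.199046
absolute risk difference = 0.282284
1 / 0.282284 = 3.543 → round up → 4

NNH = 4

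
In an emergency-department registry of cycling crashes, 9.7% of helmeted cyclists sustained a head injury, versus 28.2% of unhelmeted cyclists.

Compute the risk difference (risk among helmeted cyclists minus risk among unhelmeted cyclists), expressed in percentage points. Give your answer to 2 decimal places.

-18.50

risk difference = 0.0970 − 0.2820 = -0.1850 → -18.50 percentage points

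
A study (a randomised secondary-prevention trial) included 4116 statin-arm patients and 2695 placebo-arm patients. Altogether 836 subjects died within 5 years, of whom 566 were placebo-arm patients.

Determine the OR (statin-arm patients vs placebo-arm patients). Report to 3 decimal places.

statin-arm patients with the outcome: 836 − 566 = 270
statin-arm patients without the outcome: 4116 − 270 = 3846
placebo-arm patients without the outcome: 2695 − 566 = 2129
OR = (270 × 2129) / (3846 × 566) = 574830/2176836 ≈ 0.264

OR: 0.264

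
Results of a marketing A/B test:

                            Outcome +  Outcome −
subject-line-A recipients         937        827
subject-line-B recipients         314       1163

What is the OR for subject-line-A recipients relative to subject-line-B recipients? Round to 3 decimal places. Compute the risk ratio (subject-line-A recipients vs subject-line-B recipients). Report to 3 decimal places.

OR = 4.196; RR = 2.499

OR = (937 × 1163) / (827 × 314) = 1089731/259678 ≈ 4.196
risk, subject-line-A recipients = 937/1764 = 0.5312
risk, subject-line-B recipients = 314/1477 = 0.2126
RR = 0.5312 / 0.2126 = 2.499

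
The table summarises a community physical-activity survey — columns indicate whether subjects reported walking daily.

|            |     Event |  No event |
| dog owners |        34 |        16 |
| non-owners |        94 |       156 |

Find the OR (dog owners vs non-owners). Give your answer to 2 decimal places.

OR = (34 × 156) / (16 × 94) = 5304/1504 ≈ 3.53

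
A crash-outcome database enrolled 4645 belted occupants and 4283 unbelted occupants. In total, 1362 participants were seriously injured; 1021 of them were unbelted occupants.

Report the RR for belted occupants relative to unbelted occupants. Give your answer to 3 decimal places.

belted occupants with the outcome: 1362 − 1021 = 341
belted occupants without the outcome: 4645 − 341 = 4304
unbelted occupants without the outcome: 4283 − 1021 = 3262
risk, belted occupants = 341/4645 = 0.0734
risk, unbelted occupants = 1021/4283 = 0.2384
RR = 0.0734 / 0.2384 = 0.308

0.308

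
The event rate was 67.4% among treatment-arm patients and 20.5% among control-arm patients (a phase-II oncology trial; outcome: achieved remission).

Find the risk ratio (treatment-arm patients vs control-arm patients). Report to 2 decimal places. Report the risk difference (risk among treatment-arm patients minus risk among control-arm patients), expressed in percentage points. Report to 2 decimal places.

RR = 3.29; RD = 46.90

RR = 0.6740 / 0.2050 = 3.29
risk difference = 0.6740 − 0.2050 = 0.4690 → 46.90 percentage points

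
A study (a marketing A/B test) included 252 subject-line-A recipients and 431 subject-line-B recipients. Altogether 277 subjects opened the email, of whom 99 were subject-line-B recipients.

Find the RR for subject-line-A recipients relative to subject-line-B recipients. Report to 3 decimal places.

RR: 3.075

subject-line-A recipients with the outcome: 277 − 99 = 178
subject-line-A recipients without the outcome: 252 − 178 = 74
subject-line-B recipients without the outcome: 431 − 99 = 332
risk, subject-line-A recipients = 178/252 = 0.7063
risk, subject-line-B recipients = 99/431 = 0.2297
RR = 0.7063 / 0.2297 = 3.075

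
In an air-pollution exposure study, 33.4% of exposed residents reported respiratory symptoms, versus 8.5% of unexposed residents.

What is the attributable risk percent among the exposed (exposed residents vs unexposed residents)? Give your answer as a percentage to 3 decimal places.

AR% = (0.3340 − 0.0850) / 0.3340 = 0.7455 → 74.551%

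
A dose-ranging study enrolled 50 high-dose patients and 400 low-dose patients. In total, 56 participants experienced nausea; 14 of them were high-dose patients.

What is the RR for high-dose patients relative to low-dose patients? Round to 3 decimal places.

high-dose patients without the outcome: 50 − 14 = 36
low-dose patients with the outcome: 56 − 14 = 42
low-dose patients without the outcome: 400 − 42 = 358
risk, high-dose patients = 14/50 = 0.2800
risk, low-dose patients = 42/400 = 0.1050
RR = 0.2800 / 0.1050 = 2.667

2.667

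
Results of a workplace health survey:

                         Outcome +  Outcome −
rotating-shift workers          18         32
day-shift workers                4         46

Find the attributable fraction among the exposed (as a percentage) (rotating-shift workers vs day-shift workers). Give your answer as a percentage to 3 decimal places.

77.778%

risk, rotating-shift workers = 18/50 = 0.3600
risk, day-shift workers = 4/50 = 0.0800
AR% = (0.3600 − 0.0800) / 0.3600 = 0.7778 → 77.778%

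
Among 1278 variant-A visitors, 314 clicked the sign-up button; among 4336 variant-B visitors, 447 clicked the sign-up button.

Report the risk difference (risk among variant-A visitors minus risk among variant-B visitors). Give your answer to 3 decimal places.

0.143

risk, variant-A visitors = 314/1278 = 0.2457
risk, variant-B visitors = 447/4336 = 0.1031
risk difference = 0.2457 − 0.1031 = 0.143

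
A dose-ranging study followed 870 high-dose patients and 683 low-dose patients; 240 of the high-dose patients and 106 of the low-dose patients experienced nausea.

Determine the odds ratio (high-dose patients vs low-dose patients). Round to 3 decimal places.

odds, high-dose patients = 240/630 = 0.3810
odds, low-dose patients = 106/577 = 0.1837
OR = 0.3810 / 0.1837 = 2.074

2.074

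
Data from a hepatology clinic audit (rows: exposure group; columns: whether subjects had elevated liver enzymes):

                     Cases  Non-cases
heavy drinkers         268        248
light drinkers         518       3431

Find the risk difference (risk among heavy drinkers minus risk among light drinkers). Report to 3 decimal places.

0.388

risk, heavy drinkers = 268/516 = 0.5194
risk, light drinkers = 518/3949 = 0.1312
risk difference = 0.5194 − 0.1312 = 0.388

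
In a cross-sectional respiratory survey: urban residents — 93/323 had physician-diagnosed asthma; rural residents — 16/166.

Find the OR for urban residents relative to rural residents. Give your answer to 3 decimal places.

OR = (93 × 150) / (230 × 16) = 13950/3680 ≈ 3.791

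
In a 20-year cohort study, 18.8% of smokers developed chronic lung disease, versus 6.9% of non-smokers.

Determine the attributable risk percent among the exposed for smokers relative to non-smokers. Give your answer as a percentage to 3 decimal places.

AR% = (0.1880 − 0.0690) / 0.1880 = 0.6330 → 63.298%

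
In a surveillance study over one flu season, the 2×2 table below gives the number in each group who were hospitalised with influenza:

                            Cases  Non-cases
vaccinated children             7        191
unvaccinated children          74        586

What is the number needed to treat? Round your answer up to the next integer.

14

risk, vaccinated children = 7/198 = 0.035354
risk, unvaccinated children = 74/660 = 0.112121
absolute risk difference = 0.076768
1 / 0.076768 = 13.026 → round up → 14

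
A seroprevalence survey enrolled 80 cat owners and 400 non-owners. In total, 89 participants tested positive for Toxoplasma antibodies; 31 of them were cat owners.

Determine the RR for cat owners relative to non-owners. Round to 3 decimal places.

cat owners without the outcome: 80 − 31 = 49
non-owners with the outcome: 89 − 31 = 58
non-owners without the outcome: 400 − 58 = 342
risk, cat owners = 31/80 = 0.3875
risk, non-owners = 58/400 = 0.1450
RR = 0.3875 / 0.1450 = 2.672

2.672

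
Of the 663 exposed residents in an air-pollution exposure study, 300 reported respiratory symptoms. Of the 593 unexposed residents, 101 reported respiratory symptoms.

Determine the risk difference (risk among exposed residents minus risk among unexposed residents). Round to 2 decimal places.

0.28

risk, exposed residents = 300/663 = 0.4525
risk, unexposed residents = 101/593 = 0.1703
risk difference = 0.4525 − 0.1703 = 0.28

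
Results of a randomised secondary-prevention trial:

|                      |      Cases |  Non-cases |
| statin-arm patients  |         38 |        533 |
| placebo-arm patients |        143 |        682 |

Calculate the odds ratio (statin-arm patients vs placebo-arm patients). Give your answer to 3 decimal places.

OR = (38 × 682) / (533 × 143) = 25916/76219 ≈ 0.340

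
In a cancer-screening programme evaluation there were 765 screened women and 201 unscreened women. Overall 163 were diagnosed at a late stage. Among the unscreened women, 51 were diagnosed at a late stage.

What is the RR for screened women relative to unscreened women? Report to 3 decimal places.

screened women with the outcome: 163 − 51 = 112
screened women without the outcome: 765 − 112 = 653
unscreened women without the outcome: 201 − 51 = 150
risk, screened women = 112/765 = 0.1464
risk, unscreened women = 51/201 = 0.2537
RR = 0.1464 / 0.2537 = 0.577

0.577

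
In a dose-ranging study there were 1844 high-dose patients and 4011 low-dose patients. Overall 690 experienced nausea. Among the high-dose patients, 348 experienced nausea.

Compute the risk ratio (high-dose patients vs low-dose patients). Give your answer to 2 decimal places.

high-dose patients without the outcome: 1844 − 348 = 1496
low-dose patients with the outcome: 690 − 348 = 342
low-dose patients without the outcome: 4011 − 342 = 3669
risk, high-dose patients = 348/1844 = 0.1887
risk, low-dose patients = 342/4011 = 0.0853
RR = 0.1887 / 0.0853 = 2.21

RR: 2.21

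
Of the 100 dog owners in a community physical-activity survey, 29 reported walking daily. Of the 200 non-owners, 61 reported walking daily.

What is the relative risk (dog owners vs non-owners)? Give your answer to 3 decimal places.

0.951

risk, dog owners = 29/100 = 0.2900
risk, non-owners = 61/200 = 0.3050
RR = 0.2900 / 0.3050 = 0.951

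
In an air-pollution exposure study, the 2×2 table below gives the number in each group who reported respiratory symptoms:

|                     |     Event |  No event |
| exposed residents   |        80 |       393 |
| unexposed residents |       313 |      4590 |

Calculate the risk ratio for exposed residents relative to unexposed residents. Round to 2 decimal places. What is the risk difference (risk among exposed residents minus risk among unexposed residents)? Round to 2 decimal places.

RR = 2.65; RD = 0.11

risk, exposed residents = 80/473 = 0.1691
risk, unexposed residents = 313/4903 = 0.0638
RR = 0.1691 / 0.0638 = 2.65
risk difference = 0.1691 − 0.0638 = 0.11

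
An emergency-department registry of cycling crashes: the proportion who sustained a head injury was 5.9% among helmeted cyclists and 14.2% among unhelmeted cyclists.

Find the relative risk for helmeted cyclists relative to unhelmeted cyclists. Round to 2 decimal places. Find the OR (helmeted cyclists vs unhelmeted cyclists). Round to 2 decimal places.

RR = 0.42; OR = 0.38

RR = 0.0590 / 0.1420 = 0.42
odds, helmeted cyclists = 0.0590/0.9410 = 0.0627
odds, unhelmeted cyclists = 0.1420/0.8580 = 0.1655
OR = 0.0627 / 0.1655 = 0.38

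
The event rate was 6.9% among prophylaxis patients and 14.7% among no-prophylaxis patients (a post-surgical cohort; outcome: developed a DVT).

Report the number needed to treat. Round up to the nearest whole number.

NNT = 13

absolute risk difference = 0.078000
1 / 0.078000 = 12.821 → round up → 13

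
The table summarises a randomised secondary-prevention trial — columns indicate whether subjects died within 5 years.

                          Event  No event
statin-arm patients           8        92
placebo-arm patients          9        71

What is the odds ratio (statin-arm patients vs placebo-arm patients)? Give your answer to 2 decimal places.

OR = (8 × 71) / (92 × 9) = 568/828 ≈ 0.69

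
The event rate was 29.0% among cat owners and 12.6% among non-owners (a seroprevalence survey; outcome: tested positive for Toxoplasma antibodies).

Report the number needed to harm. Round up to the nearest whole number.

7

absolute risk difference = 0.164000
1 / 0.164000 = 6.098 → round up → 7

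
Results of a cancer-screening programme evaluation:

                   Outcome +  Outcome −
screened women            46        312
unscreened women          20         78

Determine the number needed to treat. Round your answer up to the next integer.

risk, screened women = 46/358 = 0.128492
risk, unscreened women = 20/98 = 0.204082
absolute risk difference = 0.075590
1 / 0.075590 = 13.229 → round up → 14

NNT = 14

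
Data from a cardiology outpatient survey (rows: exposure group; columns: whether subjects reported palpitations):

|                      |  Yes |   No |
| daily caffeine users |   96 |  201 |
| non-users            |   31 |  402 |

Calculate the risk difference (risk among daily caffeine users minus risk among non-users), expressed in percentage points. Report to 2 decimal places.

25.16

risk, daily caffeine users = 96/297 = 0.3232
risk, non-users = 31/433 = 0.0716
risk difference = 0.3232 − 0.0716 = 0.2516 → 25.16 percentage points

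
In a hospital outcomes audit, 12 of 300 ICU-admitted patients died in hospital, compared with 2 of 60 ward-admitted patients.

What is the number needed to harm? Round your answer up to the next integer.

risk, ICU-admitted patients = 12/300 = 0.040000
risk, ward-admitted patients = 2/60 = 0.033333
absolute risk difference = 0.006667
1 / 0.006667 = 149.993 → round up → 150

NNH ≈ 150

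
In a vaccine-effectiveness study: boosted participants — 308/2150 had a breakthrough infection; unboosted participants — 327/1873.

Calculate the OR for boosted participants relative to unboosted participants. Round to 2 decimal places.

OR = (308 × 1546) / (1842 × 327) = 476168/602334 ≈ 0.79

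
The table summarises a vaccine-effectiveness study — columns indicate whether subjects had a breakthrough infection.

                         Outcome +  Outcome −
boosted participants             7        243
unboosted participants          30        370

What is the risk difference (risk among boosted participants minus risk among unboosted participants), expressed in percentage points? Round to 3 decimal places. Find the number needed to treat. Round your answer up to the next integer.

RD = -4.700; NNT = 22

risk, boosted participants = 7/250 = 0.02800
risk, unboosted participants = 30/400 = 0.07500
risk difference = 0.02800 − 0.07500 = -0.04700 → -4.700 percentage points
absolute risk difference = 0.047000
1 / 0.047000 = 21.277 → round up → 22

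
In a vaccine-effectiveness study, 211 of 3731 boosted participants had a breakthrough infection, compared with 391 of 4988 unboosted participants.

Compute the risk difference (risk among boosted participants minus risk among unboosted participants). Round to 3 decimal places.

RD: -0.022

risk, boosted participants = 211/3731 = 0.0566
risk, unboosted participants = 391/4988 = 0.0784
risk difference = 0.0566 − 0.0784 = -0.022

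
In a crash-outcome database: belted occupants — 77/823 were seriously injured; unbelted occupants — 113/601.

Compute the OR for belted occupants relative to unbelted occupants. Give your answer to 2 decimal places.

odds, belted occupants = 77/746 = 0.1032
odds, unbelted occupants = 113/488 = 0.2316
OR = 0.1032 / 0.2316 = 0.45

OR ≈ 0.45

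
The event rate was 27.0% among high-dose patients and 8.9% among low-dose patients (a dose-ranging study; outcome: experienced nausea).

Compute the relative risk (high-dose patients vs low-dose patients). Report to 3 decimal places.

RR = 0.2700 / 0.0890 = 3.034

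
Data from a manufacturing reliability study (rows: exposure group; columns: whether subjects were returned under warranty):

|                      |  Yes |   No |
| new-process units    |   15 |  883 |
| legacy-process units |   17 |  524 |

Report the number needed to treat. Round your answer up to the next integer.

NNT = 68

risk, new-process units = 15/898 = 0.016704
risk, legacy-process units = 17/541 = 0.031423
absolute risk difference = 0.014720
1 / 0.014720 = 67.935 → round up → 68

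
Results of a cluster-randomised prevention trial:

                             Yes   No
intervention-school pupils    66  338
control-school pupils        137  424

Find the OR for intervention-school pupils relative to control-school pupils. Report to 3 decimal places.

odds, intervention-school pupils = 66/338 = 0.1953
odds, control-school pupils = 137/424 = 0.3231
OR = 0.1953 / 0.3231 = 0.604

OR ≈ 0.604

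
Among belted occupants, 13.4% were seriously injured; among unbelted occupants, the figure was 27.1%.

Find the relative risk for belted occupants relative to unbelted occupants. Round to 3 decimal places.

RR = 0.1340 / 0.2710 = 0.494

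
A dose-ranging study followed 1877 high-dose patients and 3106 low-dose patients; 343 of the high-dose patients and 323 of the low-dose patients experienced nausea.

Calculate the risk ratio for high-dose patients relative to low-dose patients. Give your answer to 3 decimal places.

risk, high-dose patients = 343/1877 = 0.1827
risk, low-dose patients = 323/3106 = 0.1040
RR = 0.1827 / 0.1040 = 1.757

1.757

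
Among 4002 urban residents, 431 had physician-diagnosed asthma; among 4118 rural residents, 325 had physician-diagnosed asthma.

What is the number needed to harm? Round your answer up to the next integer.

risk, urban residents = 431/4002 = 0.107696
risk, rural residents = 325/4118 = 0.078922
absolute risk difference = 0.028774
1 / 0.028774 = 34.754 → round up → 35

NNH = 35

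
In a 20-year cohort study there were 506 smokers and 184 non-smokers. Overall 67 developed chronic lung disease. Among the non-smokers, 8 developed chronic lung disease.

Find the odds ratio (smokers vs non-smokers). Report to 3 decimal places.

2.904

smokers with the outcome: 67 − 8 = 59
smokers without the outcome: 506 − 59 = 447
non-smokers without the outcome: 184 − 8 = 176
odds, smokers = 59/447 = 0.13199
odds, non-smokers = 8/176 = 0.04545
OR = 0.13199 / 0.04545 = 2.904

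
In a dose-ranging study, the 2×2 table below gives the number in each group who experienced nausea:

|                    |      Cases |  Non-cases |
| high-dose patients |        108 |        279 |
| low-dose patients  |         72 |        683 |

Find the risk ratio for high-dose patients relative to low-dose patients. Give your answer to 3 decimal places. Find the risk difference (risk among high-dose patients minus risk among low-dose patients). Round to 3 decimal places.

risk, high-dose patients = 108/387 = 0.2791
risk, low-dose patients = 72/755 = 0.0954
RR = 0.2791 / 0.0954 = 2.926
risk difference = 0.2791 − 0.0954 = 0.184

RR = 2.926; RD = 0.184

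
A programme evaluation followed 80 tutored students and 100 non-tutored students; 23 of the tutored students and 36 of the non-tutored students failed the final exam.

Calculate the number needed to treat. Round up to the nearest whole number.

risk, tutored students = 23/80 = 0.287500
risk, non-tutored students = 36/100 = 0.360000
absolute risk difference = 0.072500
1 / 0.072500 = 13.793 → round up → 14

14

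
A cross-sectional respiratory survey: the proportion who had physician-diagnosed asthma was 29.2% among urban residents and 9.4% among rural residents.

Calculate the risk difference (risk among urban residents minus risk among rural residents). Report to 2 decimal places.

risk difference = 0.2920 − 0.0940 = 0.20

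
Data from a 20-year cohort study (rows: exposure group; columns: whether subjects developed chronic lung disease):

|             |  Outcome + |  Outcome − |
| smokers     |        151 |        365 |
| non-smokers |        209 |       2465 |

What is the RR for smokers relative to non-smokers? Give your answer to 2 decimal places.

RR: 3.74

risk, smokers = 151/516 = 0.2926
risk, non-smokers = 209/2674 = 0.0782
RR = 0.2926 / 0.0782 = 3.74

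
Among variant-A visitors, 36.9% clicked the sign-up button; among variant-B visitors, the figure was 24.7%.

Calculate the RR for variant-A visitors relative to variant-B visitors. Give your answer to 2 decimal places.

RR = 0.3690 / 0.2470 = 1.49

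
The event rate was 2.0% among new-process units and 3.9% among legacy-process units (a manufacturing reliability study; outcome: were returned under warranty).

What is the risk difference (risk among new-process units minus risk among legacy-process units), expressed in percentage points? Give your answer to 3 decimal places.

risk difference = 0.02000 − 0.03900 = -0.01900 → -1.900 percentage points

RD: -1.900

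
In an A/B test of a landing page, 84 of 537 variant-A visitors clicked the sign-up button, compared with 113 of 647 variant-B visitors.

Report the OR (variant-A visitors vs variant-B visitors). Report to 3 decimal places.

OR = (84 × 534) / (453 × 113) = 44856/51189 ≈ 0.876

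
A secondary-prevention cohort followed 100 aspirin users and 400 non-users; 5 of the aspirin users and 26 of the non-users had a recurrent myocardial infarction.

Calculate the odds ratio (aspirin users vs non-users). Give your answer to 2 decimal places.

OR = (5 × 374) / (95 × 26) = 1870/2470 ≈ 0.76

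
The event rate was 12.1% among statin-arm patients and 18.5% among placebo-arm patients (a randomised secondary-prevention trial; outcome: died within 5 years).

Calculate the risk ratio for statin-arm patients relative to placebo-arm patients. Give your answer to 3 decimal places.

RR = 0.1210 / 0.1850 = 0.654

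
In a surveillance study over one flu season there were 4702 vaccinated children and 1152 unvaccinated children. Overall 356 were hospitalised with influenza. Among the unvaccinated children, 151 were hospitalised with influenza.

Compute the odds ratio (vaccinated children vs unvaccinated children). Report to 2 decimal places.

0.30

vaccinated children with the outcome: 356 − 151 = 205
vaccinated children without the outcome: 4702 − 205 = 4497
unvaccinated children without the outcome: 1152 − 151 = 1001
OR = (205 × 1001) / (4497 × 151) = 205205/679047 ≈ 0.30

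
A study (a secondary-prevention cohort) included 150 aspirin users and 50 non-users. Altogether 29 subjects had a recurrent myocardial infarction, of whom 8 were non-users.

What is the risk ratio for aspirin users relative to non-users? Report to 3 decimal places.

RR = 0.875

aspirin users with the outcome: 29 − 8 = 21
aspirin users without the outcome: 150 − 21 = 129
non-users without the outcome: 50 − 8 = 42
risk, aspirin users = 21/150 = 0.1400
risk, non-users = 8/50 = 0.1600
RR = 0.1400 / 0.1600 = 0.875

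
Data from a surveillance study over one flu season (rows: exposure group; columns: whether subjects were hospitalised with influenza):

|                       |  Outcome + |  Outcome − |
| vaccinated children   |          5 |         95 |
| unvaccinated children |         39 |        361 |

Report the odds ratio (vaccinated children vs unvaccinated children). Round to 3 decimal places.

0.487

odds, vaccinated children = 5/95 = 0.0526
odds, unvaccinated children = 39/361 = 0.1080
OR = 0.0526 / 0.1080 = 0.487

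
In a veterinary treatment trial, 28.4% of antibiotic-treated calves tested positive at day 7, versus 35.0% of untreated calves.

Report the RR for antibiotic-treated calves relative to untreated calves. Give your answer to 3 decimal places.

RR = 0.2840 / 0.3500 = 0.811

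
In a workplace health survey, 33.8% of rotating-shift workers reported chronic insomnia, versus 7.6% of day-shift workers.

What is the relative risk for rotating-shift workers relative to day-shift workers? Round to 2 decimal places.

RR = 0.3380 / 0.0760 = 4.45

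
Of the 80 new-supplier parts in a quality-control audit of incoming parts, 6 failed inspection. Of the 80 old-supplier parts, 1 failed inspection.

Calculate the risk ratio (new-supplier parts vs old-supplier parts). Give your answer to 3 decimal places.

6.000

risk, new-supplier parts = 6/80 = 0.07500
risk, old-supplier parts = 1/80 = 0.01250
RR = 0.07500 / 0.01250 = 6.000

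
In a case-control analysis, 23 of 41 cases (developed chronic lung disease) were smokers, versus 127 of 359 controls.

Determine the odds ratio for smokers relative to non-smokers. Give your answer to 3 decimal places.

OR = (23 × 232) / (127 × 18) = 5336/2286 ≈ 2.334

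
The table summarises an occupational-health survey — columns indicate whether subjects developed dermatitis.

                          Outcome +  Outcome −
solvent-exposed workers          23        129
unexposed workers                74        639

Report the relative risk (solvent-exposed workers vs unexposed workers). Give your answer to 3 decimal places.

risk, solvent-exposed workers = 23/152 = 0.1513
risk, unexposed workers = 74/713 = 0.1038
RR = 0.1513 / 0.1038 = 1.458

1.458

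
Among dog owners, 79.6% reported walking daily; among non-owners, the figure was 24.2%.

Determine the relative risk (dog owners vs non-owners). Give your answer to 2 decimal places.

RR = 0.7960 / 0.2420 = 3.29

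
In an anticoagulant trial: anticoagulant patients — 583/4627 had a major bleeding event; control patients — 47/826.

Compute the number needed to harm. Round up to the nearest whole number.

NNH: 15

risk, anticoagulant patients = 583/4627 = 0.126000
risk, control patients = 47/826 = 0.056901
absolute risk difference = 0.069099
1 / 0.069099 = 14.472 → round up → 15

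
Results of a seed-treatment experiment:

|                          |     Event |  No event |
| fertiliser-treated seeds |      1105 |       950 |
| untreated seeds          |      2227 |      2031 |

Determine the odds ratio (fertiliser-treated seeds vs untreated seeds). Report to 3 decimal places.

OR = (1105 × 2031) / (950 × 2227) = 2244255/2115650 ≈ 1.061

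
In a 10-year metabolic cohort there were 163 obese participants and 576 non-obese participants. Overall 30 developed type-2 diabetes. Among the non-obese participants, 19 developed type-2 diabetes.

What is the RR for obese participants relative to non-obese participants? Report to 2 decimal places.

2.05

obese participants with the outcome: 30 − 19 = 11
obese participants without the outcome: 163 − 11 = 152
non-obese participants without the outcome: 576 − 19 = 557
risk, obese participants = 11/163 = 0.06748
risk, non-obese participants = 19/576 = 0.03299
RR = 0.06748 / 0.03299 = 2.05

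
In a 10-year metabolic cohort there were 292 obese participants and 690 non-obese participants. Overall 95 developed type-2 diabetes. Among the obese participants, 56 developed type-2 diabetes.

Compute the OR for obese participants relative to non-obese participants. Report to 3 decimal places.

obese participants without the outcome: 292 − 56 = 236
non-obese participants with the outcome: 95 − 56 = 39
non-obese participants without the outcome: 690 − 39 = 651
OR = (56 × 651) / (236 × 39) = 36456/9204 ≈ 3.961

3.961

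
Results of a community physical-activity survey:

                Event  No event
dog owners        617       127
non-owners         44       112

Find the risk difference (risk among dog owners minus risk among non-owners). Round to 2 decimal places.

0.55

risk, dog owners = 617/744 = 0.8293
risk, non-owners = 44/156 = 0.2821
risk difference = 0.8293 − 0.2821 = 0.55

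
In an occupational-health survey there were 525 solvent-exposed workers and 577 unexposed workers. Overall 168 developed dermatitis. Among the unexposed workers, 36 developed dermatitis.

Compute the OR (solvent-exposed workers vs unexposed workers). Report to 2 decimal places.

solvent-exposed workers with the outcome: 168 − 36 = 132
solvent-exposed workers without the outcome: 525 − 132 = 393
unexposed workers without the outcome: 577 − 36 = 541
odds, solvent-exposed workers = 132/393 = 0.3359
odds, unexposed workers = 36/541 = 0.0665
OR = 0.3359 / 0.0665 = 5.05

5.05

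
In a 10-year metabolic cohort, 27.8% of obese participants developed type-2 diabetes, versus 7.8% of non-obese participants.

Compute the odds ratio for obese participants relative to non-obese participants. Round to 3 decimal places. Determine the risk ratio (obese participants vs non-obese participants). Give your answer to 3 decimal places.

odds, obese participants = 0.2780/0.7220 = 0.3850
odds, non-obese participants = 0.0780/0.9220 = 0.0846
OR = 0.3850 / 0.0846 = 4.551
RR = 0.2780 / 0.0780 = 3.564

OR = 4.551; RR = 3.564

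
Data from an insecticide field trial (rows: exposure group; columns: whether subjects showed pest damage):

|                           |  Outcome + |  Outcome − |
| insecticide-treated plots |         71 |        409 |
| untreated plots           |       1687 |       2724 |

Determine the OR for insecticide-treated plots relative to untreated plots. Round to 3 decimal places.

odds, insecticide-treated plots = 71/409 = 0.1736
odds, untreated plots = 1687/2724 = 0.6193
OR = 0.1736 / 0.6193 = 0.280

OR: 0.280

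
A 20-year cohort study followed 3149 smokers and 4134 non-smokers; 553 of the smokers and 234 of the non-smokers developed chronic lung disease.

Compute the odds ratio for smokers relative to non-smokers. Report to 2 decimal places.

OR = (553 × 3900) / (2596 × 234) = 2156700/607464 ≈ 3.55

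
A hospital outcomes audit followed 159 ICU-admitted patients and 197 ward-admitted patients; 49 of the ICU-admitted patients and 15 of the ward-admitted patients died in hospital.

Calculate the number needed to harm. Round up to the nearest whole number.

risk, ICU-admitted patients = 49/159 = 0.308176
risk, ward-admitted patients = 15/197 = 0.076142
absolute risk difference = 0.232034
1 / 0.232034 = 4.310 → round up → 5

5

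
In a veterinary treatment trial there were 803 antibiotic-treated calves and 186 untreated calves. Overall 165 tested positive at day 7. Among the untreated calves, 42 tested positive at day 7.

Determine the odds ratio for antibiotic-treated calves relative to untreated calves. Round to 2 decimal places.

OR: 0.62

antibiotic-treated calves with the outcome: 165 − 42 = 123
antibiotic-treated calves without the outcome: 803 − 123 = 680
untreated calves without the outcome: 186 − 42 = 144
OR = (123 × 144) / (680 × 42) = 17712/28560 ≈ 0.62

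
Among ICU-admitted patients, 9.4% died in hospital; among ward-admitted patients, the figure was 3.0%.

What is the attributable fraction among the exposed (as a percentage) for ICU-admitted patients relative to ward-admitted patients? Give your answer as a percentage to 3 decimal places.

AR% = (0.09400 − 0.03000) / 0.09400 = 0.6809 → 68.085%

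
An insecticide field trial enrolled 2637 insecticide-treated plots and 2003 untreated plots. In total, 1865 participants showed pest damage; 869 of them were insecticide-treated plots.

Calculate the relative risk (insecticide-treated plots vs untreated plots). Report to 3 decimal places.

insecticide-treated plots without the outcome: 2637 − 869 = 1768
untreated plots with the outcome: 1865 − 869 = 996
untreated plots without the outcome: 2003 − 996 = 1007
risk, insecticide-treated plots = 869/2637 = 0.3295
risk, untreated plots = 996/2003 = 0.4973
RR = 0.3295 / 0.4973 = 0.663

RR = 0.663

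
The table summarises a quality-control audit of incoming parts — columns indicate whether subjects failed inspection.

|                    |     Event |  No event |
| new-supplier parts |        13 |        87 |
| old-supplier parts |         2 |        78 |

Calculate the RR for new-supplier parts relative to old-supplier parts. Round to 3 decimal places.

RR ≈ 5.200

risk, new-supplier parts = 13/100 = 0.13000
risk, old-supplier parts = 2/80 = 0.02500
RR = 0.13000 / 0.02500 = 5.200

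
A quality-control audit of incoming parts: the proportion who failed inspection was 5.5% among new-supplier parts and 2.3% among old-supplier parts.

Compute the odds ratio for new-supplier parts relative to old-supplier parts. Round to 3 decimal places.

odds, new-supplier parts = 0.05500/0.94500 = 0.05820
odds, old-supplier parts = 0.02300/0.97700 = 0.02354
OR = 0.05820 / 0.02354 = 2.472

OR: 2.472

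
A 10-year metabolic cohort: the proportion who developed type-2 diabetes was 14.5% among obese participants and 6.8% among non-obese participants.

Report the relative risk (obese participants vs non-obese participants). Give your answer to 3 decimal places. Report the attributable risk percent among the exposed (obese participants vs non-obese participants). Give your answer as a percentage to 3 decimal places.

RR = 0.1450 / 0.0680 = 2.132
AR% = (0.1450 − 0.0680) / 0.1450 = 0.5310 → 53.103%

RR = 2.132; AR% = 53.103%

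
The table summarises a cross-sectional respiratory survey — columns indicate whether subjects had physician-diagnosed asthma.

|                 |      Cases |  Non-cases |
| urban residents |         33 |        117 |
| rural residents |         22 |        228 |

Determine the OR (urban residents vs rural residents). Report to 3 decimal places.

OR = (33 × 228) / (117 × 22) = 7524/2574 ≈ 2.923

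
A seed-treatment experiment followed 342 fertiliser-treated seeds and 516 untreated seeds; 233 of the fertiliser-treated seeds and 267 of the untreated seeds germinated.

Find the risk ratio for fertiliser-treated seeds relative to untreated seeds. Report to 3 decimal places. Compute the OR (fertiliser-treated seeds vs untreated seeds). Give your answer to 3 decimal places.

risk, fertiliser-treated seeds = 233/342 = 0.6813
risk, untreated seeds = 267/516 = 0.5174
RR = 0.6813 / 0.5174 = 1.317
OR = (233 × 249) / (109 × 267) = 58017/29103 ≈ 1.994

RR = 1.317; OR = 1.994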